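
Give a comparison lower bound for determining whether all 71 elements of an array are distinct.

In the algebraic decision-tree model, the YES region for element distinctness on 71 elements has 71! connected components (one per ordering). Ben-Or's theorem then gives a lower bound of Omega(log(n!)) = Omega(n log n).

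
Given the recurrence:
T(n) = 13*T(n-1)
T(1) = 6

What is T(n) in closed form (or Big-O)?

Each step multiplies by 13. T(n) = T(1)*13^(n-1) = 6*13^(n-1).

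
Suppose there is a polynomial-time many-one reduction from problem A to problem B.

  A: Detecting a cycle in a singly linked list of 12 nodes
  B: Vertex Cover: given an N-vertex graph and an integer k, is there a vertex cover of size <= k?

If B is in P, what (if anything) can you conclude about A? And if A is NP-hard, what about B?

A poly-time reduction A <=_p B means any A-instance can be transformed to a B-instance in poly time.
If B is in P: compose the reduction with B's poly-time algorithm to solve A in poly time, so A is in P.
If A is NP-hard: every NP problem reduces to A, which reduces to B; composing reductions, every NP problem reduces to B, so B is NP-hard.
(Here in fact A is P and B is NP-complete.)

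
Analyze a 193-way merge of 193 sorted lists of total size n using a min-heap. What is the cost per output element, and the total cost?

Maintain a min-heap of size 193 holding the current head of each list. Each output step does one extract-min (O(log 193)) and one insert of that list's next element (O(log 193)). Each of the n elements passes through the heap exactly once, so the total cost is O(n log 193), i.e. O(log 193) per output element.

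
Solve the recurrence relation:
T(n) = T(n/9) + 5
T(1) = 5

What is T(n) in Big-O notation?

Each step divides n by 9 and adds 5. After log_9(n) steps, T(n) = O(log n).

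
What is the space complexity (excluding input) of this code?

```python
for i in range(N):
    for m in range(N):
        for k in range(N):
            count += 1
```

Space complexity: O(1).
Only a constant amount of auxiliary storage is used; nothing grows with n.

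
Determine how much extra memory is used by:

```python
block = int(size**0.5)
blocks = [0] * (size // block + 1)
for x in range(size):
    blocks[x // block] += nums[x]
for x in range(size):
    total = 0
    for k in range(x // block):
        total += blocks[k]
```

Space complexity: O(sqrt(n)).
Storage scales with sqrt(n).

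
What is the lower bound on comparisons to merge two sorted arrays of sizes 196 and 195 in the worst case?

Adversary: with |196 - 195| <= 1 the inputs can be fully interleaved so that every adjacent pair in the merged output comes from different arrays. Then each of the 390 adjacent pairs must be directly compared, or the algorithm cannot determine their relative order. Standard merge meets this bound.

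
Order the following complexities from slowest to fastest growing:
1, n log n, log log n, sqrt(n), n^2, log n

Ordered by growth rate: 1 < log log n < log n < sqrt(n) < n log n < n^2.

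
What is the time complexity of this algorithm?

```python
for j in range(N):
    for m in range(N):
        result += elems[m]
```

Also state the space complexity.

Time complexity: O(n^2).
Space complexity: O(1).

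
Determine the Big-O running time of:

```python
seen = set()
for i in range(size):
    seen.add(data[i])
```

Time complexity: O(n).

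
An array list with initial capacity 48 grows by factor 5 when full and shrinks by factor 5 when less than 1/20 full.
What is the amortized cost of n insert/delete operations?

Using potential function Phi = |5*size - capacity|. Resizing costs are offset by potential release. Amortized O(1) per operation.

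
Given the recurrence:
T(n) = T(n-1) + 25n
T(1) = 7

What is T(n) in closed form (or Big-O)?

Unrolling: T(n) = 7 + 25*(2 + 3 + ... + n) = 7 + 25*(n(n+1)/2 - 1) = O(n^2).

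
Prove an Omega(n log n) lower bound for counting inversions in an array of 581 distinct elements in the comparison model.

Decision-tree argument: at any leaf, the comparisons made (with transitivity) must totally order all 581 elements -- otherwise some pair (i,j) is unordered, and an adversary can present two inputs agreeing on every comparison made but with that pair flipped, changing the inversion count by 1, so the leaf's output is wrong on one of them. Hence the tree has >= 581! leaves and height >= log_2(581!) = Omega(n log n). Modified merge sort achieves O(n log n).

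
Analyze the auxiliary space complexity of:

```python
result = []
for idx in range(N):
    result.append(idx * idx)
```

Space complexity: O(n).
Auxiliary storage grows linearly with the input size n in the worst case.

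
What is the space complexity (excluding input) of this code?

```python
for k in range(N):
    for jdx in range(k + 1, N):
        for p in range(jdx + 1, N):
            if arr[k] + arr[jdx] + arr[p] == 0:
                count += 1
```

Space complexity: O(1).
Only a constant amount of auxiliary storage is used; nothing grows with n.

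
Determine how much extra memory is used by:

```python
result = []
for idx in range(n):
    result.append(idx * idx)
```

Space complexity: O(n).
Auxiliary storage grows linearly with the input size n in the worst case.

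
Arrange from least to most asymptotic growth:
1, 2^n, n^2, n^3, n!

Ordered by growth rate: 1 < n^2 < n^3 < 2^n < n!.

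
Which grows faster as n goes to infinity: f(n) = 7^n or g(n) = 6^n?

f(n) = 7^n grows faster: (7/6)^n -> infinity since 7/6 > 1.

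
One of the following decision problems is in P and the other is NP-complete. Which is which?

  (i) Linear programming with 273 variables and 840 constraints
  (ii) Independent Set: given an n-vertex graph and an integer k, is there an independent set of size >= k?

(i) is P: the ellipsoid and interior-point methods run in polynomial time.
(ii) is NP-complete: complement of Clique (with k part of the input).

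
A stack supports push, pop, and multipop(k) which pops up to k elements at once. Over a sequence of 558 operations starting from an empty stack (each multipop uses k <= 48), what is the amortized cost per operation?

Each element is pushed exactly once and popped at most once (whether by pop or as part of a multipop). So the total number of individual pops over the whole sequence is at most the number of pushes, which is at most 558. Total work <= 2 * 558, hence O(1) amortized per operation.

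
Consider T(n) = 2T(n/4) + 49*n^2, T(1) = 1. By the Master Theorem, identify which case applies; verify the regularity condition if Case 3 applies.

a=2, b=4, f(n)=49*n^2.
log_4(2) = 0.5 < 2.
f(n) = Omega(n^(0.5+epsilon)) for some epsilon > 0, so Case 3 is the candidate.
Regularity: a*f(n/b) = 2*49*(n/4)^2 = (2/16)*49*n^2 <= c*f(n) with c = 2/16 < 1. Satisfied.
Case 3: T(n) = Theta(n^2).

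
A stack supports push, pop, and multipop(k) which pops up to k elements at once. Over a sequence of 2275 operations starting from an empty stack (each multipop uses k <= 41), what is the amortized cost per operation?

Each element is pushed exactly once and popped at most once (whether by pop or as part of a multipop). So the total number of individual pops over the whole sequence is at most the number of pushes, which is at most 2275. Total work <= 2 * 2275, hence O(1) amortized per operation.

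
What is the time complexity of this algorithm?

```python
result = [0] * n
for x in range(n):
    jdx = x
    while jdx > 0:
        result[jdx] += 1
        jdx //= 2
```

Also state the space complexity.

Time complexity: O(n log n).
Space complexity: O(n).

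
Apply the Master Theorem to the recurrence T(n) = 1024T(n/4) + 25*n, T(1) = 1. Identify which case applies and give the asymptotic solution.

a=1024, b=4, f(n)=25*n.
log_4(1024) = 5 > 1.
Since f(n) = O(n^1) is polynomially smaller than n^5, Case 1 applies.
T(n) = Theta(n^5).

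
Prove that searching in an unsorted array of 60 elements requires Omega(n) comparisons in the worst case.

An adversary can always place the target in the last position checked. Until all 60 positions are examined, the target might be in any unchecked position. Therefore 60 comparisons are necessary.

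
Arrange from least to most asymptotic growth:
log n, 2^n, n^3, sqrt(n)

Ordered by growth rate: log n < sqrt(n) < n^3 < 2^n.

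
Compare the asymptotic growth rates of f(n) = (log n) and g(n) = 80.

f(n) = (log n) grows faster: any unbounded function dominates a constant.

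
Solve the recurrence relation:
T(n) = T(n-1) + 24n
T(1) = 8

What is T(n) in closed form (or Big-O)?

Unrolling: T(n) = 8 + 24*(2 + 3 + ... + n) = 8 + 24*(n(n+1)/2 - 1) = O(n^2).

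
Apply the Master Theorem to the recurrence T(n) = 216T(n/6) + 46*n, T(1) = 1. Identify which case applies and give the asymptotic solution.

a=216, b=6, f(n)=46*n.
log_6(216) = 3 > 1.
Since f(n) = O(n^1) is polynomially smaller than n^3, Case 1 applies.
T(n) = Theta(n^3).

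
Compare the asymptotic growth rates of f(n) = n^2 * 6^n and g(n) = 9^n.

g(n) = 9^n grows faster: 9^n / (n^2 6^n) = (9/6)^n / n^2 -> infinity since 9/6 > 1.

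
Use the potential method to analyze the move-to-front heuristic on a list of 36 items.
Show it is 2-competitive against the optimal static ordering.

Let Phi = number of inversions between the MTF list and the optimal static list (0 <= Phi <= C(36,2)). Accessing an element at MTF position k and optimal position j: the move-to-front destroys all k-1 inversions in front of it that are not in front in optimal (>= k-j of them) and creates at most j-1 new ones. Amortized cost <= k + (j-1) - (k-j) = 2j - 1 <= 2 * optimal cost.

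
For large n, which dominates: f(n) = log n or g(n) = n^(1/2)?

g(n) = n^(1/2) grows faster: any positive power of n dominates log n.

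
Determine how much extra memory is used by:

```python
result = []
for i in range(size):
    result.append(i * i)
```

Space complexity: O(n).
Auxiliary storage grows linearly with the input size n in the worst case.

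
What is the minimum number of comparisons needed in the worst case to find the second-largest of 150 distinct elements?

Lower bound: finding the max needs 150-1 comparisons. By the adversary weight-doubling argument, the max must personally win >= ceil(log_2(150)) = 8 comparisons; the 2nd-largest is among those 8 losers, needing 8-1 more comparisons. Total >= 150-1 + 8-1 = 156. A balanced knockout tournament achieves this.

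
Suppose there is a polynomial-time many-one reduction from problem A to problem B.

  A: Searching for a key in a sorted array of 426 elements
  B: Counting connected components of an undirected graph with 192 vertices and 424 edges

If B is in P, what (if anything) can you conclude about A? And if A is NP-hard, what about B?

A poly-time reduction A <=_p B means any A-instance can be transformed to a B-instance in poly time.
If B is in P: compose the reduction with B's poly-time algorithm to solve A in poly time, so A is in P.
If A is NP-hard: every NP problem reduces to A, which reduces to B; composing reductions, every NP problem reduces to B, so B is NP-hard.
(Here in fact A is P and B is P.)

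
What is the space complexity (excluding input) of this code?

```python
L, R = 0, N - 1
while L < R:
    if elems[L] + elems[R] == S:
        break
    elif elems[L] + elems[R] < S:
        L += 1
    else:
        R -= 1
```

Space complexity: O(1).
Only a constant amount of auxiliary storage is used; nothing grows with n.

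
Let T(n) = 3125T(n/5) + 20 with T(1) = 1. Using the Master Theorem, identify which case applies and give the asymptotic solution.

a=3125, b=5, f(n)=20.
log_5(3125) = 5 > 0.
Since f(n) = O(n^0) is polynomially smaller than n^5, Case 1 applies.
T(n) = Theta(n^5).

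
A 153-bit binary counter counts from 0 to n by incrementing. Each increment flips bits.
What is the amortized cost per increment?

Bit i flips every 2^i increments. Total flips over n increments: sum_{i=0}^{153} n/2^i < 2n. Amortized cost: 2n/n = O(1).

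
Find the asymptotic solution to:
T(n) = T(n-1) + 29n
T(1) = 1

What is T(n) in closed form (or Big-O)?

Unrolling: T(n) = 1 + 29*(2 + 3 + ... + n) = 1 + 29*(n(n+1)/2 - 1) = O(n^2).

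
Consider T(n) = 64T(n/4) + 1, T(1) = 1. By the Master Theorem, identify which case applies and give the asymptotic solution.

a=64, b=4, f(n)=1.
log_4(64) = 3 > 0.
Since f(n) = O(n^0) is polynomially smaller than n^3, Case 1 applies.
T(n) = Theta(n^3).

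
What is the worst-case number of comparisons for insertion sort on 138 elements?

Insertion sort on reverse-sorted input: 1 + 2 + ... + (138-1) = 9453 comparisons.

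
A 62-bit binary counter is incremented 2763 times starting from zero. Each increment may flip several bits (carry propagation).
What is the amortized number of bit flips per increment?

Bit i flips on every 2^i-th increment, so over 2763 increments bit i flips floor(2763/2^i) times. Summing over i: total flips < 2 * 2763. Amortized: < 2 = O(1) per increment.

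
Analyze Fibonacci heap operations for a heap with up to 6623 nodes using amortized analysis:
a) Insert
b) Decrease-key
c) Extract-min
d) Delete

Fibonacci heaps use lazy consolidation. Potential function Phi = t + 2m (t = number of trees, m = marked nodes).
- Insert: O(1) actual, Delta Phi = +1 (one new tree) => O(1) amortized.
- Decrease-key: with c cascading cuts, actual cost is O(c); Delta Phi <= c - 2(c-1) + 2 = 4 - c (c new trees; >= c-1 marks cleared; <= 1 new mark). Amortized O(c) + (4 - c) = O(1).
- Extract-min: O(D(n) + t) actual; consolidation drops t to <= D(n)+1, so Delta Phi pays for the t term. D(n) = O(log n) for n = 6623 => O(log n) amortized.
- Delete: decrease-key to -inf then extract-min = O(log n).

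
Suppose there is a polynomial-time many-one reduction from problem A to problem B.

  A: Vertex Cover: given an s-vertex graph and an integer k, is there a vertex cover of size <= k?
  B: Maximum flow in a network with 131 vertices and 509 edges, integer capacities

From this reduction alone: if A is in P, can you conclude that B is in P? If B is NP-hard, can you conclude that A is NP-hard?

A poly-time reduction A <=_p B transfers tractability DOWN (B easy => A easy) and hardness UP (A hard => B hard), not the reverse.
From A in P, the reduction alone does NOT give B in P: any problem in P trivially reduces to SAT, yet SAT is not known to be in P.
From B NP-hard, the reduction alone does NOT give A NP-hard: again, easy problems reduce to hard ones.
(Here in fact A is NP-complete and B is in P, so no such reduction is known -- its existence would imply P = NP; the analysis concerns only what the assumed reduction would or would not let you conclude.)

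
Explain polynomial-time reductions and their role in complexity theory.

A poly-time reduction from A to B transforms any instance of A into an instance of B in polynomial time. If A reduces to B and B is in P, then A is in P. If A is NP-hard and A reduces to B, then B is NP-hard. Reductions transfer hardness upward and tractability downward.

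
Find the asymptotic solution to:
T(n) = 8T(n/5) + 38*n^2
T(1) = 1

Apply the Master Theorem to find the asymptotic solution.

a=8, b=5, f(n)=38*n^2. log_5(8) = 1.292 < 2. Case 3: T(n) = O(n^2).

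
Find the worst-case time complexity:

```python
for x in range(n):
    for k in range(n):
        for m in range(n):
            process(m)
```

Time complexity: O(n^3).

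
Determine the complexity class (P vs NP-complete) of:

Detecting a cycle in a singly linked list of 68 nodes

This problem is in P: Floyd's tortoise-and-hare runs in O(n) time, O(1) space.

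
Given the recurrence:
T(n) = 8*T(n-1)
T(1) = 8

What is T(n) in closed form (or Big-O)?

Each step multiplies by 8. T(n) = T(1)*8^(n-1) = 8*8^(n-1).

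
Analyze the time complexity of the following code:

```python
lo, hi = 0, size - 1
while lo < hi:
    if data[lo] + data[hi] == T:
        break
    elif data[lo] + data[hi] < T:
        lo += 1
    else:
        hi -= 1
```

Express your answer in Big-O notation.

Time complexity: O(n).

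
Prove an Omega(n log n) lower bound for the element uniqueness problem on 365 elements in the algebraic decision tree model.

In the algebraic decision tree model, element uniqueness on 365 elements is equivalent to determining which cell of an arrangement of C(365,2) = 66430 hyperplanes x_i = x_j contains the input point. Ben-Or's theorem shows this requires Omega(n log n).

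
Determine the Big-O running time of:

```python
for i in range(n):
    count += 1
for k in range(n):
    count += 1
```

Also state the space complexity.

Time complexity: O(n).
Space complexity: O(1).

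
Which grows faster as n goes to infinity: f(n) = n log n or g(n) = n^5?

g(n) = n^5 grows faster: n^5 / (n log n) = n^4/log n -> infinity.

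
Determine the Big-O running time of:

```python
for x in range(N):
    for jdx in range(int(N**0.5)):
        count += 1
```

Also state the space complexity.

Time complexity: O(n * sqrt(n)).
Space complexity: O(1).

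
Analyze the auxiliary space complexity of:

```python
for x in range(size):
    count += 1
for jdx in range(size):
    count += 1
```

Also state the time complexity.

Space complexity: O(1).
Only a constant amount of auxiliary storage is used; nothing grows with n.
Time complexity: O(n).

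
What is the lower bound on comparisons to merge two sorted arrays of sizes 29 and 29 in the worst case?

Adversary: with |29 - 29| <= 1 the inputs can be fully interleaved so that every adjacent pair in the merged output comes from different arrays. Then each of the 57 adjacent pairs must be directly compared, or the algorithm cannot determine their relative order. Standard merge meets this bound.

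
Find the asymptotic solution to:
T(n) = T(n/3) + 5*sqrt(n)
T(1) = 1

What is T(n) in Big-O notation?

Each level contributes sqrt(n/3^k). Geometric series with ratio 1/sqrt(3) < 1 sums to O(sqrt(n)).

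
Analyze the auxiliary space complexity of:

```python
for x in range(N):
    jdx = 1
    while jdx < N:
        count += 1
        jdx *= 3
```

Space complexity: O(1).
Only a constant amount of auxiliary storage is used; nothing grows with n.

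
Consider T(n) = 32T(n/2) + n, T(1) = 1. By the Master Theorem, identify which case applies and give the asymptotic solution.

a=32, b=2, f(n)=n.
log_2(32) = 5 > 1.
Since f(n) = O(n^1) is polynomially smaller than n^5, Case 1 applies.
T(n) = Theta(n^5).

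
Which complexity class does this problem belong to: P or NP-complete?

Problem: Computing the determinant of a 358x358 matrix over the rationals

This problem is in P: Gaussian elimination runs in O(n^3).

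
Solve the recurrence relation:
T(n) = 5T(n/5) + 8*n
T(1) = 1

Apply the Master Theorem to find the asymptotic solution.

a=5, b=5, f(n)=8*n. log_5(5) = 1. Case 2: T(n) = O(n log n).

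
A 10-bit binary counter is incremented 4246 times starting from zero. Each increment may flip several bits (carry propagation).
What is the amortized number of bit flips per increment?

Bit i flips on every 2^i-th increment, so over 4246 increments bit i flips floor(4246/2^i) times. Summing over i: total flips < 2 * 4246. Amortized: < 2 = O(1) per increment.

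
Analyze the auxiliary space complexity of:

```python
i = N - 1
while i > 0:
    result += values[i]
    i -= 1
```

Space complexity: O(1).
Only a constant amount of auxiliary storage is used; nothing grows with n.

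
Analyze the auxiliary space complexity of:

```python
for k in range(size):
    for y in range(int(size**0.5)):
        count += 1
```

Space complexity: O(1).
Only a constant amount of auxiliary storage is used; nothing grows with n.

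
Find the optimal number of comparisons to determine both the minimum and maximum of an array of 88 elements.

Naive approach: 174 comparisons (87 for max + 87 for min).
Optimal: Compare elements in pairs first (floor(n/2) = 44 comparisons), then find max among winners and min among losers (43 comparisons each).
Total: ceil(3n/2) - 2 = 130 comparisons. An adversary argument shows this is also a lower bound.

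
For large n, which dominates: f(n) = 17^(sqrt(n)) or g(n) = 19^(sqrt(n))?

g(n) = 19^(sqrt(n)) grows faster: ratio is (19/17)^(sqrt(n)) -> infinity since 19/17 > 1.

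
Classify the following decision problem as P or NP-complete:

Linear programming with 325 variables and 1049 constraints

This problem is in P: the ellipsoid and interior-point methods run in polynomial time.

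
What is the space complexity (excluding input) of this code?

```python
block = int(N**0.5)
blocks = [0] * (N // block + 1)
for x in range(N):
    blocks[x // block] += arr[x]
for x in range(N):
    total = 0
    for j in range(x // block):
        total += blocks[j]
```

Space complexity: O(sqrt(n)).
Storage scales with sqrt(n).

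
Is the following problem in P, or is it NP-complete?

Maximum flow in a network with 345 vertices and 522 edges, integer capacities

This problem is in P: Edmonds-Karp / push-relabel run in polynomial time.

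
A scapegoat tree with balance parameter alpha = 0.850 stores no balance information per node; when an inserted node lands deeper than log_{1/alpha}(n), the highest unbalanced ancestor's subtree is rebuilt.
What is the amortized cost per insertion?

Search/insert path is O(log n). A rebuild of a subtree of size s costs O(s), but with alpha = 0.850 at least Omega(s) insertions must have occurred in that subtree since its last rebuild. Charging O(1) of the rebuild to each such insertion gives O(log n) amortized.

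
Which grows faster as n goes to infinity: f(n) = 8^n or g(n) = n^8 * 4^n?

f(n) = 8^n grows faster: 8^n / (n^8 4^n) = (8/4)^n / n^8 -> infinity since 8/4 > 1.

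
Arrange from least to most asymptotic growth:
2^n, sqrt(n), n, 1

Ordered by growth rate: 1 < sqrt(n) < n < 2^n.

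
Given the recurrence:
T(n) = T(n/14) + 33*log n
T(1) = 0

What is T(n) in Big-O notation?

Each of the log_14(n) levels adds O(log n). T(n) = O(log^2 n).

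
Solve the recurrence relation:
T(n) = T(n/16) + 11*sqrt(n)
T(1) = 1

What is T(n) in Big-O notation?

Each level contributes sqrt(n/16^k). Geometric series with ratio 1/sqrt(16) < 1 sums to O(sqrt(n)).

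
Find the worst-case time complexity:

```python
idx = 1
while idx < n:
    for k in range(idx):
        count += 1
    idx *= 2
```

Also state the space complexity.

Time complexity: O(n).
Space complexity: O(1).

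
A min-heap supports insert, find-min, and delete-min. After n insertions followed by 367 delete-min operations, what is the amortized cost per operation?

Insert takes O(log n) worst case. Delete-min takes O(log n). Over a sequence of n inserts and 367 delete-mins, total cost is O((n + 367) log n). Amortized per operation: O(log n).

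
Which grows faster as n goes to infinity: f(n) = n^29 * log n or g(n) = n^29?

f(n) = n^29 * log n grows faster: extra log n factor -> infinity.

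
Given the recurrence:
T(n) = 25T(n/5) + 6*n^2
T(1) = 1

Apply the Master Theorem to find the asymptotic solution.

a=25, b=5, f(n)=6*n^2. log_5(25) = 2. Case 2: T(n) = O(n^2 log n).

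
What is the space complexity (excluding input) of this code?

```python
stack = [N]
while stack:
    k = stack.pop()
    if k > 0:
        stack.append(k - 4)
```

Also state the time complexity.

Space complexity: O(1).
Only a constant amount of auxiliary storage is used; nothing grows with n.
Time complexity: O(n).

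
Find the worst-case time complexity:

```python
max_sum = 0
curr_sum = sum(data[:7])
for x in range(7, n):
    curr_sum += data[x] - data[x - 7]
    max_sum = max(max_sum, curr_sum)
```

Time complexity: O(n).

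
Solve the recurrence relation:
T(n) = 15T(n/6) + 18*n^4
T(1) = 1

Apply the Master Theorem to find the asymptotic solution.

a=15, b=6, f(n)=18*n^4. log_6(15) = 1.511 < 4. Case 3: T(n) = O(n^4).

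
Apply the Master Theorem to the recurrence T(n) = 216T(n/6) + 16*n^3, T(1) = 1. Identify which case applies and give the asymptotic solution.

a=216, b=6, f(n)=16*n^3.
log_6(216) = 3, so n^(log_b(a)) = n^3.
f(n) = Theta(n^3), so Case 2 applies.
T(n) = Theta(n^3 log n).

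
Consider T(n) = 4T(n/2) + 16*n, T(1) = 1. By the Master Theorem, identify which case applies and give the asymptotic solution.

a=4, b=2, f(n)=16*n.
log_2(4) = 2 > 1.
Since f(n) = O(n^1) is polynomially smaller than n^2, Case 1 applies.
T(n) = Theta(n^2).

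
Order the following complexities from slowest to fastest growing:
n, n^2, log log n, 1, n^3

Ordered by growth rate: 1 < log log n < n < n^2 < n^3.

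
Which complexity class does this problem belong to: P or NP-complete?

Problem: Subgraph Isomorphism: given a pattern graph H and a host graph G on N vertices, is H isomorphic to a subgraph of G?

This problem is NP-complete: generalizes Clique and Hamiltonian Path (pattern size is part of the input).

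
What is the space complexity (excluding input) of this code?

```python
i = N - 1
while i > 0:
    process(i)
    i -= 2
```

Space complexity: O(1).
Only a constant amount of auxiliary storage is used; nothing grows with n.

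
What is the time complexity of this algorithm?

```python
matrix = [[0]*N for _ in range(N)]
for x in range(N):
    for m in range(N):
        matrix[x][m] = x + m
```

Time complexity: O(n^2).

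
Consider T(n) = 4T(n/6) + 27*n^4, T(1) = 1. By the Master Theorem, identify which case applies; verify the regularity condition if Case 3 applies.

a=4, b=6, f(n)=27*n^4.
log_6(4) = 0.7737 < 4.
f(n) = Omega(n^(0.7737+epsilon)) for some epsilon > 0, so Case 3 is the candidate.
Regularity: a*f(n/b) = 4*27*(n/6)^4 = (4/1296)*27*n^4 <= c*f(n) with c = 4/1296 < 1. Satisfied.
Case 3: T(n) = Theta(n^4).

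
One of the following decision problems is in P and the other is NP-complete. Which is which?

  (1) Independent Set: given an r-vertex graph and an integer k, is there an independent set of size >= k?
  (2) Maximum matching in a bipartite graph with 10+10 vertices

(1) is NP-complete: complement of Clique (with k part of the input).
(2) is P: Hopcroft-Karp runs in O(E sqrt(V)).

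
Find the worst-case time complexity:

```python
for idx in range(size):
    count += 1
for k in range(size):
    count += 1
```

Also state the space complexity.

Time complexity: O(n).
Space complexity: O(1).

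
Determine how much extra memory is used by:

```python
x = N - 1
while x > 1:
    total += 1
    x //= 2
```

Space complexity: O(1).
Only a constant amount of auxiliary storage is used; nothing grows with n.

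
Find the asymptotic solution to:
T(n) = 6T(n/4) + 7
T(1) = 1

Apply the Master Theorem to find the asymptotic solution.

a=6, b=4, f(n)=7. log_4(6) = 1.292. Case 1 of Master Theorem: T(n) = O(n^1.292).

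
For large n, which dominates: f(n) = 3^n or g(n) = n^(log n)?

f(n) = 3^n grows faster: take logs: log(n^(log n)) = (log n)^2, log(3^n) = n log 3; n dominates (log n)^2.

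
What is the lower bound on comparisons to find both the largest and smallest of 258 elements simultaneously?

Pair elements first (floor(258/2) comparisons), then find max among winners and min among losers. Total: ceil(3*258/2) - 2 = 385 comparisons.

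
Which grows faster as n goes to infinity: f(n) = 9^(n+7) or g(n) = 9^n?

f(n) = 9^(n+7) and g(n) = 9^n are Theta of each other: 9^(n+7) = 9^7 * 9^n = Theta(9^n).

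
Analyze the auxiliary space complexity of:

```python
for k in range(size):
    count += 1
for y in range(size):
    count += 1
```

Space complexity: O(1).
Only a constant amount of auxiliary storage is used; nothing grows with n.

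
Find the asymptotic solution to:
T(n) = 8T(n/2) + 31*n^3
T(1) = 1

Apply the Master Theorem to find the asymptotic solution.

a=8, b=2, f(n)=31*n^3. log_2(8) = 3. Case 2: T(n) = O(n^3 log n).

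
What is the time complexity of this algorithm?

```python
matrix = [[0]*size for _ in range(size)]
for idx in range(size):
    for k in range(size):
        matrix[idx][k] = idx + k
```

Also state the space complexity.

Time complexity: O(n^2).
Space complexity: O(n^2).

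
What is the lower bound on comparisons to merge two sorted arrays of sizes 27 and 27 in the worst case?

Adversary: with |27 - 27| <= 1 the inputs can be fully interleaved so that every adjacent pair in the merged output comes from different arrays. Then each of the 53 adjacent pairs must be directly compared, or the algorithm cannot determine their relative order. Standard merge meets this bound.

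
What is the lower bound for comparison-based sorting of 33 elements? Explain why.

A comparison-based sorting algorithm corresponds to a decision tree. With 33! possible permutations, the tree has 33! leaves. The height is at least log_2(33!) = Omega(n log n) by Stirling's approximation.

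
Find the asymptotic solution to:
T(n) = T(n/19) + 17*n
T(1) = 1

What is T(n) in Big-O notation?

Geometric series: 17*n*(1 + 1/19 + 1/19^2 + ...) = O(n). T(n) = O(n).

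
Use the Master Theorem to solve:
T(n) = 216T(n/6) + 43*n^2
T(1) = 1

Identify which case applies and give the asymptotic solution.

a=216, b=6, f(n)=43*n^2.
log_6(216) = 3 > 2.
Since f(n) = O(n^2) is polynomially smaller than n^3, Case 1 applies.
T(n) = Theta(n^3).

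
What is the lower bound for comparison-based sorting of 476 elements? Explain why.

A comparison-based sorting algorithm corresponds to a decision tree. With 476! possible permutations, the tree has 476! leaves. The height is at least log_2(476!) = Omega(n log n) by Stirling's approximation.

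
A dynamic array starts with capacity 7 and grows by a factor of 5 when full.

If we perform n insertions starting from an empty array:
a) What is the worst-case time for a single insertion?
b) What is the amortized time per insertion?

(a) Worst-case single insertion: O(n) -- when the array is full at capacity c, the resize copies all c elements, and c can be Theta(n).
(b) Resizes happen at sizes 7, 35, 175, ... Total copy cost for n insertions: 7 + 35 + ... = O(n) (geometric series with ratio 1/5). Amortized cost per insertion: O(n)/n = O(1).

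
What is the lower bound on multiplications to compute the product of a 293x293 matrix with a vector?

A 293x293 matrix-vector product has 293 inner products of length 293. Output depends on all 293^2 = 85849 matrix entries. At least 85849 multiplications needed.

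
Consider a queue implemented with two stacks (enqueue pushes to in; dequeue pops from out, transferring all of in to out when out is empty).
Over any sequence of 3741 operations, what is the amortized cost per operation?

Each element is pushed to in once, popped once, pushed to out once, and popped once: 4 unit operations over its lifetime. Over 3741 operations the total work is O(3741). Amortized O(1) per enqueue/dequeue.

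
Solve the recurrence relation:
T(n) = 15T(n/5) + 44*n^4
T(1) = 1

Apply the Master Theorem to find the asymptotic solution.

a=15, b=5, f(n)=44*n^4. log_5(15) = 1.683 < 4. Case 3: T(n) = O(n^4).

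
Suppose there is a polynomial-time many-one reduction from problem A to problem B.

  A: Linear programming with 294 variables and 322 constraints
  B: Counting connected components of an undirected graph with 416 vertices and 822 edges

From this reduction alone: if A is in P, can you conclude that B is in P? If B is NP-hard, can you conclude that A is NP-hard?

A poly-time reduction A <=_p B transfers tractability DOWN (B easy => A easy) and hardness UP (A hard => B hard), not the reverse.
From A in P, the reduction alone does NOT give B in P: any problem in P trivially reduces to SAT, yet SAT is not known to be in P.
From B NP-hard, the reduction alone does NOT give A NP-hard: again, easy problems reduce to hard ones.
(Here in fact A is P and B is P.)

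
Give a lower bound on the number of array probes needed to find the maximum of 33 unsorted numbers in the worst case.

Adversary: any unprobed cell could hold a value larger than everything seen so far. If fewer than 33 cells are probed, the adversary places the max in an unprobed cell. So all 33 cells must be examined; together with 33-1 comparisons this is tight.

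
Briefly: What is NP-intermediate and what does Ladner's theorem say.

NP-intermediate problems are in NP but neither in P nor NP-complete (assuming P != NP). Ladner's theorem proves such problems exist if P != NP. Graph isomorphism and integer factoring are candidate NP-intermediate problems -- no polynomial algorithm is known, but no NP-completeness proof exists either.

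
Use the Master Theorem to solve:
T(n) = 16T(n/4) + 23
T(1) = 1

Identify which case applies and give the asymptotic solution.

a=16, b=4, f(n)=23.
log_4(16) = 2 > 0.
Since f(n) = O(n^0) is polynomially smaller than n^2, Case 1 applies.
T(n) = Theta(n^2).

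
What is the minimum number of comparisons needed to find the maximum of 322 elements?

Finding the maximum requires 321 comparisons. Each comparison eliminates exactly one candidate. With 322 candidates, we need 321 eliminations.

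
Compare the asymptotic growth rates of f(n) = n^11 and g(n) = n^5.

f(n) = n^11 grows faster: n^11/n^5 = n^6 -> infinity.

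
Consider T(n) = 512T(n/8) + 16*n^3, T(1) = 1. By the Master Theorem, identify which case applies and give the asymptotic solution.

a=512, b=8, f(n)=16*n^3.
log_8(512) = 3, so n^(log_b(a)) = n^3.
f(n) = Theta(n^3), so Case 2 applies.
T(n) = Theta(n^3 log n).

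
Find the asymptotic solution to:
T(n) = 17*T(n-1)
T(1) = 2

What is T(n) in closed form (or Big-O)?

Each step multiplies by 17. T(n) = T(1)*17^(n-1) = 2*17^(n-1).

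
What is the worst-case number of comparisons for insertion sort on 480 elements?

Insertion sort on reverse-sorted input: 1 + 2 + ... + (480-1) = 114960 comparisons.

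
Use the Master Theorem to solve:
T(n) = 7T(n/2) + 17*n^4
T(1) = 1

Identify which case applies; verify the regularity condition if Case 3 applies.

a=7, b=2, f(n)=17*n^4.
log_2(7) = 2.807 < 4.
f(n) = Omega(n^(2.807+epsilon)) for some epsilon > 0, so Case 3 is the candidate.
Regularity: a*f(n/b) = 7*17*(n/2)^4 = (7/16)*17*n^4 <= c*f(n) with c = 7/16 < 1. Satisfied.
Case 3: T(n) = Theta(n^4).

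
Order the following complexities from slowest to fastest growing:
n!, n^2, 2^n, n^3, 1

Ordered by growth rate: 1 < n^2 < n^3 < 2^n < n!.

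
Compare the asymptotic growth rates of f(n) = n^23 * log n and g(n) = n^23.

f(n) = n^23 * log n grows faster: extra log n factor -> infinity.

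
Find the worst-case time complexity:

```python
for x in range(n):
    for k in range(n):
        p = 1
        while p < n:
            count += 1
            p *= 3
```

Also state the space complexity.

Time complexity: O(n^2 log n).
Space complexity: O(1).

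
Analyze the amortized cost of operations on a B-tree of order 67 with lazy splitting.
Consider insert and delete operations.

In a B-tree of order 67, a node splits when it has 67 keys. With lazy splitting, we use potential Phi = number of full nodes + number of near-empty nodes. Each split costs O(1) but reduces potential. Between splits, at least 33 insertions must occur in that node. Amortized structural cost is O(1) per operation, plus O(log_67 n) traversal.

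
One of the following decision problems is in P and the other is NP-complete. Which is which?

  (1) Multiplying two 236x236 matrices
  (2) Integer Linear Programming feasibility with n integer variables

(1) is P: the schoolbook algorithm runs in O(n^3).
(2) is NP-complete: ILP feasibility is NP-complete (LP relaxation is in P).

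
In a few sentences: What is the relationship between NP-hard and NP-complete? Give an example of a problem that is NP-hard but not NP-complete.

NP-hard: at least as hard as any NP problem (but need not be in NP). NP-complete = NP-hard intersection NP. The Halting Problem is NP-hard but undecidable (not in NP). The optimization version of TSP is NP-hard but not a decision problem.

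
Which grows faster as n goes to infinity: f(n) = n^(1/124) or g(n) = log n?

f(n) = n^(1/124) grows faster: any positive power of n dominates log n.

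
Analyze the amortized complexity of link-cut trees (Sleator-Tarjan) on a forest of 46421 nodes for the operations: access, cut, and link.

Link-cut trees represent the forest using splay trees over preferred paths. With potential Phi = sum over nodes of log(size of virtual subtree), each access on 46421 nodes is O(log 46421) = O(log n) amortized by the splay-tree access lemma. Cut and link are O(1) plus one access.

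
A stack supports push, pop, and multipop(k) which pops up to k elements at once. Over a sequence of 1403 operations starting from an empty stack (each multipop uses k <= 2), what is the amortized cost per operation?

Each element is pushed exactly once and popped at most once (whether by pop or as part of a multipop). So the total number of individual pops over the whole sequence is at most the number of pushes, which is at most 1403. Total work <= 2 * 1403, hence O(1) amortized per operation.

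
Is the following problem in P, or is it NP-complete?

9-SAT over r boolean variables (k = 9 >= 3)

This problem is NP-complete: 3-SAT is NP-complete (Cook-Levin); k-SAT for k>=3 reduces from 3-SAT.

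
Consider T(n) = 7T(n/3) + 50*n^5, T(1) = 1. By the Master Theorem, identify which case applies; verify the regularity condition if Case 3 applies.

a=7, b=3, f(n)=50*n^5.
log_3(7) = 1.771 < 5.
f(n) = Omega(n^(1.771+epsilon)) for some epsilon > 0, so Case 3 is the candidate.
Regularity: a*f(n/b) = 7*50*(n/3)^5 = (7/243)*50*n^5 <= c*f(n) with c = 7/243 < 1. Satisfied.
Case 3: T(n) = Theta(n^5).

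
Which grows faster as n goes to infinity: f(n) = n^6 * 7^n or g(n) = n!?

g(n) = n! grows faster: by Stirling n! ~ (n/e)^n sqrt(2*pi*n); (n/e)^n eventually dominates n^6 * 7^n.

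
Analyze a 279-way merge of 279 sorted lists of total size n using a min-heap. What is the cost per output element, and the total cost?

Maintain a min-heap of size 279 holding the current head of each list. Each output step does one extract-min (O(log 279)) and one insert of that list's next element (O(log 279)). Each of the n elements passes through the heap exactly once, so the total cost is O(n log 279), i.e. O(log 279) per output element.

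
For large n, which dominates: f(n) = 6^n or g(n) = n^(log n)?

f(n) = 6^n grows faster: take logs: log(n^(log n)) = (log n)^2, log(6^n) = n log 6; n dominates (log n)^2.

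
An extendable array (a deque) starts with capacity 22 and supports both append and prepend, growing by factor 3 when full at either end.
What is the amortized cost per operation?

Growth at either end copies all elements; capacities form a geometric sequence with ratio 3, so total copy cost over n operations is O(n) (two geometric series). Amortized O(1).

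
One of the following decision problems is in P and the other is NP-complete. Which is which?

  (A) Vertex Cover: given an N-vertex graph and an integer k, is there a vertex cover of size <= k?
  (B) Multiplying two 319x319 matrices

(A) is NP-complete: one of Karp's 21 NP-complete problems (with k part of the input; for any fixed constant k it is in P).
(B) is P: the schoolbook algorithm runs in O(n^3).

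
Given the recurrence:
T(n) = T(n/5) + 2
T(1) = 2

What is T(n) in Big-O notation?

Each step divides n by 5 and adds 2. After log_5(n) steps, T(n) = O(log n).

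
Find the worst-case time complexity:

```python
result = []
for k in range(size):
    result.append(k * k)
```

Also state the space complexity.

Time complexity: O(n).
Space complexity: O(n).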